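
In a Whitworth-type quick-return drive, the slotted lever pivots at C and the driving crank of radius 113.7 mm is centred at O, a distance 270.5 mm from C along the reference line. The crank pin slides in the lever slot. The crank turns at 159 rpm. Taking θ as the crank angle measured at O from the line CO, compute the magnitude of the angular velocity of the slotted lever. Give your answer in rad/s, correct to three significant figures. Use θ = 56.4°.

4.15

ω = 16.65 rad/s (from 159 rpm).
Crank pin A relative to C: A = (d + r cosθ, r sinθ); lever angle φ = atan2(r sinθ, d + r cosθ).
Differentiating tanφ: φ̇ = rω(d cosθ + r)/(d² + r² + 2dr cosθ).
d² + r² + 2dr cosθ = |CA|² = 0.120138 m²;  d cosθ + r = +0.26339 m.
|ω_lever| = |0.1137·16.65·+0.26339| / 0.120138 = 4.1506 rad/s.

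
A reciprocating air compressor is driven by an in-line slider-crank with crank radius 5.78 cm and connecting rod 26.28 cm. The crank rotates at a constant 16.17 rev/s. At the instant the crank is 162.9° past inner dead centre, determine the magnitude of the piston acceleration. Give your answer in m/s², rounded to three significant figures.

ω = 2π·16.2 = 101.6 rad/s
x(θ) = r cosθ + √(L² − r² sin²θ); with ω constant, a = ω²·d²x/dθ².
d²x/dθ² = −r cosθ − r²(cos2θ)/√u − r⁴ sin²2θ/(4u^{3/2}),  u = L² − r² sin²θ = 0.068775 m².
Substituting r = 0.0578 m, L = 0.2628 m, θ = 162.9°: d²x/dθ² = +0.04466 m.
a = ω²·d²x/dθ² = (101.6)²·(+0.04466) = +460.99 m/s²;  |a| = 460.99 m/s².

461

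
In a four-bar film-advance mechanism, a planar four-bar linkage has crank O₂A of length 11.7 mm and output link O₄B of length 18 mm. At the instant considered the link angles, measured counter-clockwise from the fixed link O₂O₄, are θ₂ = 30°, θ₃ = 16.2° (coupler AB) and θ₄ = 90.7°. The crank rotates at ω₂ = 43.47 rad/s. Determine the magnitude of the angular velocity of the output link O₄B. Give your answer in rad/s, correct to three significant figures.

6.99

ω₂ = 43.47 rad/s
Differentiating the loop-closure r₂e^{iθ₂}+r₃e^{iθ₃}=r₁+r₄e^{iθ₄} gives r₂ω₂e^{iθ₂}+r₃ω₃e^{iθ₃}=r₄ω₄e^{iθ₄}.
Eliminating the other unknown: ω₄ = r₂ω₂ sin(θ₂−θ₃) / [r₄ sin(θ₄−θ₃)].
Numerator sine = +0.23853; denominator sine = +0.96363.
Result = 0.0117·43.47·(+0.23853) / (0.018·(+0.96363)) = +6.9943 rad/s; magnitude 6.9943 rad/s.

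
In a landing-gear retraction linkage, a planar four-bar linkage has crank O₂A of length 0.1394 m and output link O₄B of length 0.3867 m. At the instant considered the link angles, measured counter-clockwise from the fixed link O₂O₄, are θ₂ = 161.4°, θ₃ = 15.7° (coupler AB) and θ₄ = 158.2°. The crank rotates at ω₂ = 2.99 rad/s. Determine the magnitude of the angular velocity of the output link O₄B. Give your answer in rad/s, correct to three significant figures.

0.998

ω₂ = 2.99 rad/s
Differentiating the loop-closure r₂e^{iθ₂}+r₃e^{iθ₃}=r₁+r₄e^{iθ₄} gives r₂ω₂e^{iθ₂}+r₃ω₃e^{iθ₃}=r₄ω₄e^{iθ₄}.
Eliminating the other unknown: ω₄ = r₂ω₂ sin(θ₂−θ₃) / [r₄ sin(θ₄−θ₃)].
Numerator sine = +0.56353; denominator sine = +0.60876.
Result = 0.1394·2.99·(+0.56353) / (0.3867·(+0.60876)) = +0.99776 rad/s; magnitude 0.99776 rad/s.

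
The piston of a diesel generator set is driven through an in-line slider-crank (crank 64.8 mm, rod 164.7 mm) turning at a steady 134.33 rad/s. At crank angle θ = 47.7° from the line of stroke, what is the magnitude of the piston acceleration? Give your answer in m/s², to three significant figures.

762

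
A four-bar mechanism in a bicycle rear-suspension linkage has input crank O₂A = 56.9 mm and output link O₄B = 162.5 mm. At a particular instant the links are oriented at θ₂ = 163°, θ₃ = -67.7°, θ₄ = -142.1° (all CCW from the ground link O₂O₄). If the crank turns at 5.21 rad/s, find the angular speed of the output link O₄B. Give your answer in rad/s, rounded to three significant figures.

1.47

ω₂ = 5.21 rad/s
Differentiating the loop-closure r₂e^{iθ₂}+r₃e^{iθ₃}=r₁+r₄e^{iθ₄} gives r₂ω₂e^{iθ₂}+r₃ω₃e^{iθ₃}=r₄ω₄e^{iθ₄}.
Eliminating the other unknown: ω₄ = r₂ω₂ sin(θ₂−θ₃) / [r₄ sin(θ₄−θ₃)].
Numerator sine = -0.77384; denominator sine = -0.96316.
Result = 0.0569·5.21·(-0.77384) / (0.1625·(-0.96316)) = +1.4657 rad/s; magnitude 1.4657 rad/s.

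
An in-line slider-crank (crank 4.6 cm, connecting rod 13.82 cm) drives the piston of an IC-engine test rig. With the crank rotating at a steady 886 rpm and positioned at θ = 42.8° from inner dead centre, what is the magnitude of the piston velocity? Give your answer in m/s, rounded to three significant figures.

ω = 2π·886/60 = 92.78 rad/s
For an in-line slider-crank, x = r cosθ + √(L² − r² sin²θ), so v = −rω sinθ·[1 + r cosθ/√(L² − r² sin²θ)].
With r = 0.046 m, L = 0.1382 m, θ = 42.8°: √(L² − r² sin²θ) = 0.13462 m.
v = −0.046·92.78·0.67944·[1 + 0.046·0.73373/0.13462] = -3.6269 m/s.
|v| = 3.6269 m/s.

3.63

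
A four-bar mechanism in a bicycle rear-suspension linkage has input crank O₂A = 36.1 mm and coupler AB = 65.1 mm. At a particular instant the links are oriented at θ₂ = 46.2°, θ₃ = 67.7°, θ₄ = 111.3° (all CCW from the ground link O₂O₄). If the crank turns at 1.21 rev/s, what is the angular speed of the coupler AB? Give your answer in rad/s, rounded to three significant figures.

ω₂ = 7.603 rad/s (from 1.21 rev/s).
Differentiating the loop-closure r₂e^{iθ₂}+r₃e^{iθ₃}=r₁+r₄e^{iθ₄} gives r₂ω₂e^{iθ₂}+r₃ω₃e^{iθ₃}=r₄ω₄e^{iθ₄}.
Eliminating the other unknown: ω₃ = r₂ω₂ sin(θ₄−θ₂) / [r₃ sin(θ₃−θ₄)].
Numerator sine = +0.90704; denominator sine = -0.68962.
Result = 0.0361·7.603·(+0.90704) / (0.0651·(-0.68962)) = -5.5451 rad/s; magnitude 5.5451 rad/s.

5.55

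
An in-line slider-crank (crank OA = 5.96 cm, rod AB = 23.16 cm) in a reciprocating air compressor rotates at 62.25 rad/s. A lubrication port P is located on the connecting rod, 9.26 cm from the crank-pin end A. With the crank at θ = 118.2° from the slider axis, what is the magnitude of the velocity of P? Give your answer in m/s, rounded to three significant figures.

3.28

ω = 62.25 rad/s.  Crank-pin speed |V_A| = rω = 3.7101 m/s, perpendicular to OA.
Rod angle: sinφ = −(r/L) sinθ ⇒ φ = -13.108°; ω_rod = −rω cosθ/√(L²−r²sin²θ) = +7.7725 rad/s.
V_P = V_A + ω_rod × AP, with AP = 0.0926 m along the rod.
Components: V_Px = −rω sinθ − a·ω_rod·sinφ = -3.1065 m/s;  V_Py = rω cosθ + a·ω_rod·cosφ = -1.0522 m/s.
|V_P| = √(V_Px² + V_Py²) = 3.2799 m/s.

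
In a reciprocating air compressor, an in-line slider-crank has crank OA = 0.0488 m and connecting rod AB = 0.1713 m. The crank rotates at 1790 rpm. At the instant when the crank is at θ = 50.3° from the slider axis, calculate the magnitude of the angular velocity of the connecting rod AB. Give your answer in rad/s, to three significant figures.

35.0

ω = 187.4 rad/s (converted from 1790 rpm).
The rod makes angle φ with the slider axis where L sinφ = r sinθ; differentiating, L cosφ·φ̇ = r ω cosθ.
L cosφ = √(L² − r² sin²θ) = 0.16713 m.
|ω_rod| = r ω |cosθ| / √(L² − r² sin²θ) = 0.0488·187.4·0.63877/0.16713 = 34.961 rad/s.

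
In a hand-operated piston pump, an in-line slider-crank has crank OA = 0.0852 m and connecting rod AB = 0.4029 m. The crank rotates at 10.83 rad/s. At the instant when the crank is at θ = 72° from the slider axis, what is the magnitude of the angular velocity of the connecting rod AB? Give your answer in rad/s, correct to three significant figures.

ω = 10.83 rad/s
The rod makes angle φ with the slider axis where L sinφ = r sinθ; differentiating, L cosφ·φ̇ = r ω cosθ.
L cosφ = √(L² − r² sin²θ) = 0.39467 m.
|ω_rod| = r ω |cosθ| / √(L² − r² sin²θ) = 0.0852·10.83·0.30902/0.39467 = 0.72247 rad/s.

0.722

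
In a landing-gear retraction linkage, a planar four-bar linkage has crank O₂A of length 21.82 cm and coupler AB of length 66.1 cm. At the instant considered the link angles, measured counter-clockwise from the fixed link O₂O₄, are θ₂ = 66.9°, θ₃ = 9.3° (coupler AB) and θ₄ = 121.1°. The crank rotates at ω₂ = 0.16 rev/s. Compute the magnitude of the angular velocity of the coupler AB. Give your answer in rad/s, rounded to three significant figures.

0.290

ω₂ = 1.005 rad/s (from 0.16 rev/s).
Differentiating the loop-closure r₂e^{iθ₂}+r₃e^{iθ₃}=r₁+r₄e^{iθ₄} gives r₂ω₂e^{iθ₂}+r₃ω₃e^{iθ₃}=r₄ω₄e^{iθ₄}.
Eliminating the other unknown: ω₃ = r₂ω₂ sin(θ₄−θ₂) / [r₃ sin(θ₃−θ₄)].
Numerator sine = +0.81106; denominator sine = -0.92849.
Result = 0.2182·1.005·(+0.81106) / (0.661·(-0.92849)) = -0.28989 rad/s; magnitude 0.28989 rad/s.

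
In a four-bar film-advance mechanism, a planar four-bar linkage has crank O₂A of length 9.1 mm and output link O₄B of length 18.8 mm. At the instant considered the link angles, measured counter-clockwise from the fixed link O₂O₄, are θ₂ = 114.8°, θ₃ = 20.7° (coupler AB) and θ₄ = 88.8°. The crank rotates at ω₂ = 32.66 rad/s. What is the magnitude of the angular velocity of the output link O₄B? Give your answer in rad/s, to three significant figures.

17.0

ω₂ = 32.66 rad/s
Differentiating the loop-closure r₂e^{iθ₂}+r₃e^{iθ₃}=r₁+r₄e^{iθ₄} gives r₂ω₂e^{iθ₂}+r₃ω₃e^{iθ₃}=r₄ω₄e^{iθ₄}.
Eliminating the other unknown: ω₄ = r₂ω₂ sin(θ₂−θ₃) / [r₄ sin(θ₄−θ₃)].
Numerator sine = +0.99744; denominator sine = +0.92784.
Result = 0.0091·32.66·(+0.99744) / (0.0188·(+0.92784)) = +16.995 rad/s; magnitude 16.995 rad/s.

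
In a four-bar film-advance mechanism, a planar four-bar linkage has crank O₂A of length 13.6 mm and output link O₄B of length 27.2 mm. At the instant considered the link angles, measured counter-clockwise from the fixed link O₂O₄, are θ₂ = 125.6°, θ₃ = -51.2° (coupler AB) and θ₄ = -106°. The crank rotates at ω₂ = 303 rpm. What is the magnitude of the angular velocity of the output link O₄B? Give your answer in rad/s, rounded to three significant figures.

1.08

ω₂ = 31.73 rad/s (from 303 rpm).
Differentiating the loop-closure r₂e^{iθ₂}+r₃e^{iθ₃}=r₁+r₄e^{iθ₄} gives r₂ω₂e^{iθ₂}+r₃ω₃e^{iθ₃}=r₄ω₄e^{iθ₄}.
Eliminating the other unknown: ω₄ = r₂ω₂ sin(θ₂−θ₃) / [r₄ sin(θ₄−θ₃)].
Numerator sine = +0.05582; denominator sine = -0.81714.
Result = 0.0136·31.73·(+0.05582) / (0.0272·(-0.81714)) = -1.0838 rad/s; magnitude 1.0838 rad/s.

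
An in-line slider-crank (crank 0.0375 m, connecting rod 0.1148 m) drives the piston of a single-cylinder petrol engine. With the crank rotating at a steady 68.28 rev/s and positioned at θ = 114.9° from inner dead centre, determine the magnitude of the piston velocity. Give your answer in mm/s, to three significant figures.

ω = 2π·68.3 = 429 rad/s
For an in-line slider-crank, x = r cosθ + √(L² − r² sin²θ), so v = −rω sinθ·[1 + r cosθ/√(L² − r² sin²θ)].
With r = 0.0375 m, L = 0.1148 m, θ = 114.9°: √(L² − r² sin²θ) = 0.10965 m.
v = −0.0375·429·0.90704·[1 + 0.0375·-0.42104/0.10965] = -12.491 m/s.
|v| = 12.491 m/s = 12491 mm/s.

12500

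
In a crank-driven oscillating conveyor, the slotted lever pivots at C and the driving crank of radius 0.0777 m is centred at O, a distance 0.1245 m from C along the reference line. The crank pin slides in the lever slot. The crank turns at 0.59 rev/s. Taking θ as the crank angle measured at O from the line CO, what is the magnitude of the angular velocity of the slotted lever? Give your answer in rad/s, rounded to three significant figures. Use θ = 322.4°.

1.38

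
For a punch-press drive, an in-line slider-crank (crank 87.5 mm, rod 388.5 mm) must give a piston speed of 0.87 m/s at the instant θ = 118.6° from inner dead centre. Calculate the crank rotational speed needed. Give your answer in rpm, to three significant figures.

122

For an in-line slider-crank, |v_piston| = rω|sinθ|·[1 + r cosθ/√(L² − r² sin²θ)].
With r = 0.0875 m, L = 0.3885 m, θ = 118.6°: the bracketed kinematic factor |dx/dθ| = 0.068374 m.
ω = v/|dx/dθ| = 0.87/0.068374 = 12.724 rad/s.
N = 60ω/(2π) = 121.51 rpm.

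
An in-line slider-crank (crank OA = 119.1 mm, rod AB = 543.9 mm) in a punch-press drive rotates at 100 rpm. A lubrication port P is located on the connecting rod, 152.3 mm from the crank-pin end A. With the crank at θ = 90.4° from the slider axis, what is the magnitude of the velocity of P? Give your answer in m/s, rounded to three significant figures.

ω = 10.47 rad/s.  Crank-pin speed |V_A| = rω = 1.2472 m/s, perpendicular to OA.
Rod angle: sinφ = −(r/L) sinθ ⇒ φ = -12.648°; ω_rod = −rω cosθ/√(L²−r²sin²θ) = +0.016407 rad/s.
V_P = V_A + ω_rod × AP, with AP = 0.1523 m along the rod.
Components: V_Px = −rω sinθ − a·ω_rod·sinφ = -1.2466 m/s;  V_Py = rω cosθ + a·ω_rod·cosφ = -0.006269 m/s.
|V_P| = √(V_Px² + V_Py²) = 1.2467 m/s.

1.25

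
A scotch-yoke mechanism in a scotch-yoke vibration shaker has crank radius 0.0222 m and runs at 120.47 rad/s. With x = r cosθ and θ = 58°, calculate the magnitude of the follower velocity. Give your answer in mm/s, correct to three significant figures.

2270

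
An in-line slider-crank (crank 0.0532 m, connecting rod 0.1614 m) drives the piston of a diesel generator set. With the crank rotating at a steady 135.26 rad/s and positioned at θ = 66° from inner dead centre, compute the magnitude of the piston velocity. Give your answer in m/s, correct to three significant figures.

7.50

ω = 135.3 rad/s
For an in-line slider-crank, x = r cosθ + √(L² − r² sin²θ), so v = −rω sinθ·[1 + r cosθ/√(L² − r² sin²θ)].
With r = 0.0532 m, L = 0.1614 m, θ = 66°: √(L² − r² sin²θ) = 0.15391 m.
v = −0.0532·135.3·0.91355·[1 + 0.0532·0.40674/0.15391] = -7.4979 m/s.
|v| = 7.4979 m/s.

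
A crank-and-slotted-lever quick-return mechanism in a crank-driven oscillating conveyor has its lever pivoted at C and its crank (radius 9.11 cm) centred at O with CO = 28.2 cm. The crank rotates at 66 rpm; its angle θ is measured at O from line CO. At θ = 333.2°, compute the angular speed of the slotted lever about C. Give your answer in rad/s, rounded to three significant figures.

1.61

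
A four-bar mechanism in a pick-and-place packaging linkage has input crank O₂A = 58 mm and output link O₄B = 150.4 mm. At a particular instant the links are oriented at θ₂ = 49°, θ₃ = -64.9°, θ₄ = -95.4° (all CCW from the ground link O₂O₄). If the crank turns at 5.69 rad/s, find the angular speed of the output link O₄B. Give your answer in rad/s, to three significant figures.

ω₂ = 5.69 rad/s
Differentiating the loop-closure r₂e^{iθ₂}+r₃e^{iθ₃}=r₁+r₄e^{iθ₄} gives r₂ω₂e^{iθ₂}+r₃ω₃e^{iθ₃}=r₄ω₄e^{iθ₄}.
Eliminating the other unknown: ω₄ = r₂ω₂ sin(θ₂−θ₃) / [r₄ sin(θ₄−θ₃)].
Numerator sine = +0.91425; denominator sine = -0.50754.
Result = 0.058·5.69·(+0.91425) / (0.1504·(-0.50754)) = -3.9527 rad/s; magnitude 3.9527 rad/s.

3.95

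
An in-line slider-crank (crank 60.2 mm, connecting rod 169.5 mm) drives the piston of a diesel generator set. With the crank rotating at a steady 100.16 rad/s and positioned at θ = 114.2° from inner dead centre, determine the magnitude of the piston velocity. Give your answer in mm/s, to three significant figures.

4650

ω = 100.2 rad/s
For an in-line slider-crank, x = r cosθ + √(L² − r² sin²θ), so v = −rω sinθ·[1 + r cosθ/√(L² − r² sin²θ)].
With r = 0.0602 m, L = 0.1695 m, θ = 114.2°: √(L² − r² sin²θ) = 0.16036 m.
v = −0.0602·100.2·0.91212·[1 + 0.0602·-0.40992/0.16036] = -4.6534 m/s.
|v| = 4.6534 m/s = 4653.4 mm/s.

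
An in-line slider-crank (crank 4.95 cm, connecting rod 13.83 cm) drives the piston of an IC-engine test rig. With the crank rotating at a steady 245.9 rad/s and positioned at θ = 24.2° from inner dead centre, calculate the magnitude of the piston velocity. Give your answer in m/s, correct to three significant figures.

ω = 245.9 rad/s
For an in-line slider-crank, x = r cosθ + √(L² − r² sin²θ), so v = −rω sinθ·[1 + r cosθ/√(L² − r² sin²θ)].
With r = 0.0495 m, L = 0.1383 m, θ = 24.2°: √(L² − r² sin²θ) = 0.1368 m.
v = −0.0495·245.9·0.40992·[1 + 0.0495·0.91212/0.1368] = -6.6363 m/s.
|v| = 6.6363 m/s.

6.64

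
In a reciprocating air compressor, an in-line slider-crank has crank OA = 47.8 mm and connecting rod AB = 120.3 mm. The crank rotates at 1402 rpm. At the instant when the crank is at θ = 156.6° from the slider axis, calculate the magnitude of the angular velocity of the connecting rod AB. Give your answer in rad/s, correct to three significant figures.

54.2

ω = 146.8 rad/s (converted from 1402 rpm).
The rod makes angle φ with the slider axis where L sinφ = r sinθ; differentiating, L cosφ·φ̇ = r ω cosθ.
L cosφ = √(L² − r² sin²θ) = 0.11879 m.
|ω_rod| = r ω |cosθ| / √(L² − r² sin²θ) = 0.0478·146.8·0.91775/0.11879 = 54.218 rad/s.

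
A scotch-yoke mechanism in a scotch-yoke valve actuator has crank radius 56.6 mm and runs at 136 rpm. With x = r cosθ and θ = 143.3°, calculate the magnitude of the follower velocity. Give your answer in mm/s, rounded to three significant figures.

482

ω = 14.24 rad/s (from 136 rpm).
x = r cosθ ⇒ ẋ = −rω sinθ.
|v| = rω|sinθ| = 0.0566·14.24·|sin 143.3°| = 0.48174 m/s = 481.74 mm/s.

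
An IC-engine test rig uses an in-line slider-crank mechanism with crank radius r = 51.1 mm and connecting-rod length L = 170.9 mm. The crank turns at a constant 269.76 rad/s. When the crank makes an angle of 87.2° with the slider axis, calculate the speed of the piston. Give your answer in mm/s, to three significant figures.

ω = 269.8 rad/s
For an in-line slider-crank, x = r cosθ + √(L² − r² sin²θ), so v = −rω sinθ·[1 + r cosθ/√(L² − r² sin²θ)].
With r = 0.0511 m, L = 0.1709 m, θ = 87.2°: √(L² − r² sin²θ) = 0.1631 m.
v = −0.0511·269.8·0.99881·[1 + 0.0511·0.04885/0.1631] = -13.979 m/s.
|v| = 13.979 m/s = 13979 mm/s.

14000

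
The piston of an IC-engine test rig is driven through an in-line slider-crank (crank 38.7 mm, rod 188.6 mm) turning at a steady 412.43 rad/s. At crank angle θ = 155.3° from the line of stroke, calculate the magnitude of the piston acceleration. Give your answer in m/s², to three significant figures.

ω = 412.4 rad/s
x(θ) = r cosθ + √(L² − r² sin²θ); with ω constant, a = ω²·d²x/dθ².
d²x/dθ² = −r cosθ − r²(cos2θ)/√u − r⁴ sin²2θ/(4u^{3/2}),  u = L² − r² sin²θ = 0.0353084 m².
Substituting r = 0.0387 m, L = 0.1886 m, θ = 155.3°: d²x/dθ² = +0.029924 m.
a = ω²·d²x/dθ² = (412.4)²·(+0.029924) = +5090 m/s²;  |a| = 5090 m/s².

5090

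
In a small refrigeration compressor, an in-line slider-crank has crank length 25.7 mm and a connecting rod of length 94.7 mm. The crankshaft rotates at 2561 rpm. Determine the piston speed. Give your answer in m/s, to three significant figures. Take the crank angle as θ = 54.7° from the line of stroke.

6.53

ω = 2π·2561/60 = 268.2 rad/s
For an in-line slider-crank, x = r cosθ + √(L² − r² sin²θ), so v = −rω sinθ·[1 + r cosθ/√(L² − r² sin²θ)].
With r = 0.0257 m, L = 0.0947 m, θ = 54.7°: √(L² − r² sin²θ) = 0.092348 m.
v = −0.0257·268.2·0.81614·[1 + 0.0257·0.57786/0.092348] = -6.5298 m/s.
|v| = 6.5298 m/s.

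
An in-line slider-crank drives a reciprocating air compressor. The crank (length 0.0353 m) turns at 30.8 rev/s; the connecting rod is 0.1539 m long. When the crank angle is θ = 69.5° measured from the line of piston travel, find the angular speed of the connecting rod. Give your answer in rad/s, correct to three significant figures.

15.9

ω = 193.5 rad/s (converted from 30.8 rev/s).
The rod makes angle φ with the slider axis where L sinφ = r sinθ; differentiating, L cosφ·φ̇ = r ω cosθ.
L cosφ = √(L² − r² sin²θ) = 0.15031 m.
|ω_rod| = r ω |cosθ| / √(L² − r² sin²θ) = 0.0353·193.5·0.35021/0.15031 = 15.917 rad/s.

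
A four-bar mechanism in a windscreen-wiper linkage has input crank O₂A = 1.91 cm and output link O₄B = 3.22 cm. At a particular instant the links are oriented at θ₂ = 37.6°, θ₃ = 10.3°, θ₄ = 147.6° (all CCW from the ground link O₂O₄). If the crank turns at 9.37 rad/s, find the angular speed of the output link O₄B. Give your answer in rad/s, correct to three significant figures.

3.76

ω₂ = 9.37 rad/s
Differentiating the loop-closure r₂e^{iθ₂}+r₃e^{iθ₃}=r₁+r₄e^{iθ₄} gives r₂ω₂e^{iθ₂}+r₃ω₃e^{iθ₃}=r₄ω₄e^{iθ₄}.
Eliminating the other unknown: ω₄ = r₂ω₂ sin(θ₂−θ₃) / [r₄ sin(θ₄−θ₃)].
Numerator sine = +0.45865; denominator sine = +0.67816.
Result = 0.0191·9.37·(+0.45865) / (0.0322·(+0.67816)) = +3.7589 rad/s; magnitude 3.7589 rad/s.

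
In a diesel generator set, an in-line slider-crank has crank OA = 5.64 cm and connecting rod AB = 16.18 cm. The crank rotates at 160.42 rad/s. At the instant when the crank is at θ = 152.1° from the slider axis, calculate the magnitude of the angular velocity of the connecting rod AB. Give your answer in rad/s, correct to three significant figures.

50.1

ω = 160.4 rad/s
The rod makes angle φ with the slider axis where L sinφ = r sinθ; differentiating, L cosφ·φ̇ = r ω cosθ.
L cosφ = √(L² − r² sin²θ) = 0.15963 m.
|ω_rod| = r ω |cosθ| / √(L² − r² sin²θ) = 0.0564·160.4·0.88377/0.15963 = 50.09 rad/s.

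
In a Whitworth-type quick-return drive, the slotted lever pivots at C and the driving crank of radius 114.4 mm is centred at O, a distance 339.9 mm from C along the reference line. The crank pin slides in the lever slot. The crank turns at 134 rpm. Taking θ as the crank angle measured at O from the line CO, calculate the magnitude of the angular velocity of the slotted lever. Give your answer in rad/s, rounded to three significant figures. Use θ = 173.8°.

6.99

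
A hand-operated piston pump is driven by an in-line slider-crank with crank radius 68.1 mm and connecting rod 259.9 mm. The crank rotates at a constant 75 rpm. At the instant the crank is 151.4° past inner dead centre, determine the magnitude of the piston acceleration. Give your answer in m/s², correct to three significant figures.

3.07

ω = 2π·75/60 = 7.854 rad/s
x(θ) = r cosθ + √(L² − r² sin²θ); with ω constant, a = ω²·d²x/dθ².
d²x/dθ² = −r cosθ − r²(cos2θ)/√u − r⁴ sin²2θ/(4u^{3/2}),  u = L² − r² sin²θ = 0.0664853 m².
Substituting r = 0.0681 m, L = 0.2599 m, θ = 151.4°: d²x/dθ² = +0.049826 m.
a = ω²·d²x/dθ² = (7.854)²·(+0.049826) = +3.0735 m/s²;  |a| = 3.0735 m/s².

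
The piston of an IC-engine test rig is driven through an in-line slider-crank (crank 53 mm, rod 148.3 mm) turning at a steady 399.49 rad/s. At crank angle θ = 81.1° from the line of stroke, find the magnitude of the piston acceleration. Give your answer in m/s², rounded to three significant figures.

ω = 399.5 rad/s
x(θ) = r cosθ + √(L² − r² sin²θ); with ω constant, a = ω²·d²x/dθ².
d²x/dθ² = −r cosθ − r²(cos2θ)/√u − r⁴ sin²2θ/(4u^{3/2}),  u = L² − r² sin²θ = 0.0192511 m².
Substituting r = 0.053 m, L = 0.1483 m, θ = 81.1°: d²x/dθ² = +0.011007 m.
a = ω²·d²x/dθ² = (399.5)²·(+0.011007) = +1756.7 m/s²;  |a| = 1756.7 m/s².

1760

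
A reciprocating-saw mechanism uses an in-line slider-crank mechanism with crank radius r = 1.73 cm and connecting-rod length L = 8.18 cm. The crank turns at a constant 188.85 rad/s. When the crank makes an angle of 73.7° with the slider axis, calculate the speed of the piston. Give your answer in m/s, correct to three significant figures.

3.33

ω = 188.8 rad/s
For an in-line slider-crank, x = r cosθ + √(L² − r² sin²θ), so v = −rω sinθ·[1 + r cosθ/√(L² − r² sin²θ)].
With r = 0.0173 m, L = 0.0818 m, θ = 73.7°: √(L² − r² sin²θ) = 0.080097 m.
v = −0.0173·188.8·0.95981·[1 + 0.0173·0.28067/0.080097] = -3.3259 m/s.
|v| = 3.3259 m/s.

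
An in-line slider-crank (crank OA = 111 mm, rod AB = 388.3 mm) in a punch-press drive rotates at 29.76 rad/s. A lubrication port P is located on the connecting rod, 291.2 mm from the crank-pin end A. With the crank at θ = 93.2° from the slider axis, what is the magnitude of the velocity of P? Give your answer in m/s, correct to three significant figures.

3.26

ω = 29.76 rad/s.  Crank-pin speed |V_A| = rω = 3.3034 m/s, perpendicular to OA.
Rod angle: sinφ = −(r/L) sinθ ⇒ φ = -16.584°; ω_rod = −rω cosθ/√(L²−r²sin²θ) = +0.4955 rad/s.
V_P = V_A + ω_rod × AP, with AP = 0.2912 m along the rod.
Components: V_Px = −rω sinθ − a·ω_rod·sinφ = -3.257 m/s;  V_Py = rω cosθ + a·ω_rod·cosφ = -0.046112 m/s.
|V_P| = √(V_Px² + V_Py²) = 3.2574 m/s.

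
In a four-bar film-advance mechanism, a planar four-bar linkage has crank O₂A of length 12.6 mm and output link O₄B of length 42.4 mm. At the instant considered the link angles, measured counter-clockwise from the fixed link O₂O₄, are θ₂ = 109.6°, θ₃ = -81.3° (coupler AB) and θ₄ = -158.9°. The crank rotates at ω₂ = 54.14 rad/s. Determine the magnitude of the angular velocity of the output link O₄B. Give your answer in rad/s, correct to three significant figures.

ω₂ = 54.14 rad/s
Differentiating the loop-closure r₂e^{iθ₂}+r₃e^{iθ₃}=r₁+r₄e^{iθ₄} gives r₂ω₂e^{iθ₂}+r₃ω₃e^{iθ₃}=r₄ω₄e^{iθ₄}.
Eliminating the other unknown: ω₄ = r₂ω₂ sin(θ₂−θ₃) / [r₄ sin(θ₄−θ₃)].
Numerator sine = -0.18910; denominator sine = -0.97667.
Result = 0.0126·54.14·(-0.18910) / (0.0424·(-0.97667)) = +3.115 rad/s; magnitude 3.115 rad/s.

3.11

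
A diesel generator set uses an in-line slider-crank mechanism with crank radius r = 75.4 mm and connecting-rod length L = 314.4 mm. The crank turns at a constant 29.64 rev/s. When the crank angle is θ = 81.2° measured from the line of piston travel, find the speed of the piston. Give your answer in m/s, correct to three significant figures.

ω = 2π·29.6 = 186.2 rad/s
For an in-line slider-crank, x = r cosθ + √(L² − r² sin²θ), so v = −rω sinθ·[1 + r cosθ/√(L² − r² sin²θ)].
With r = 0.0754 m, L = 0.3144 m, θ = 81.2°: √(L² − r² sin²θ) = 0.30544 m.
v = −0.0754·186.2·0.98823·[1 + 0.0754·0.15299/0.30544] = -14.401 m/s.
|v| = 14.401 m/s.

14.4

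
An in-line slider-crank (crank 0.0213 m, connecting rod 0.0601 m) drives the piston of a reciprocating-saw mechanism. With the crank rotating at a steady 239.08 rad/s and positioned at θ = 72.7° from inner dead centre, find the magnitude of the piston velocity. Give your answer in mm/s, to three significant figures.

5410

ω = 239.1 rad/s
For an in-line slider-crank, x = r cosθ + √(L² − r² sin²θ), so v = −rω sinθ·[1 + r cosθ/√(L² − r² sin²θ)].
With r = 0.0213 m, L = 0.0601 m, θ = 72.7°: √(L² − r² sin²θ) = 0.056555 m.
v = −0.0213·239.1·0.95476·[1 + 0.0213·0.29737/0.056555] = -5.4066 m/s.
|v| = 5.4066 m/s = 5406.6 mm/s.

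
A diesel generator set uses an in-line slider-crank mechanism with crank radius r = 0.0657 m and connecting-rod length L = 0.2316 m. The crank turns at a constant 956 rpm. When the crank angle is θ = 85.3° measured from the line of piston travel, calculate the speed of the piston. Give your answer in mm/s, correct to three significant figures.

6710

ω = 2π·956/60 = 100.1 rad/s
For an in-line slider-crank, x = r cosθ + √(L² − r² sin²θ), so v = −rω sinθ·[1 + r cosθ/√(L² − r² sin²θ)].
With r = 0.0657 m, L = 0.2316 m, θ = 85.3°: √(L² − r² sin²θ) = 0.22215 m.
v = −0.0657·100.1·0.99664·[1 + 0.0657·0.08194/0.22215] = -6.7141 m/s.
|v| = 6.7141 m/s = 6714.1 mm/s.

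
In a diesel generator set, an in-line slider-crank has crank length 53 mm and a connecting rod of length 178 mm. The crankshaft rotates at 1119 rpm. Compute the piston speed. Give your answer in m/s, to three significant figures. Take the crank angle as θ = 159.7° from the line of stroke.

1.55

ω = 2π·1119/60 = 117.2 rad/s
For an in-line slider-crank, x = r cosθ + √(L² − r² sin²θ), so v = −rω sinθ·[1 + r cosθ/√(L² − r² sin²θ)].
With r = 0.053 m, L = 0.178 m, θ = 159.7°: √(L² − r² sin²θ) = 0.17705 m.
v = −0.053·117.2·0.34694·[1 + 0.053·-0.93789/0.17705] = -1.5497 m/s.
|v| = 1.5497 m/s.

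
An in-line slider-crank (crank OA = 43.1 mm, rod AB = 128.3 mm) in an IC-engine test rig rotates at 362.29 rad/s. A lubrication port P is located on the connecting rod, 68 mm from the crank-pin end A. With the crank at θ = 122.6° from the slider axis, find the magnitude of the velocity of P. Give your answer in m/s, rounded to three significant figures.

12.5

ω = 362.3 rad/s.  Crank-pin speed |V_A| = rω = 15.615 m/s, perpendicular to OA.
Rod angle: sinφ = −(r/L) sinθ ⇒ φ = -16.440°; ω_rod = −rω cosθ/√(L²−r²sin²θ) = +68.366 rad/s.
V_P = V_A + ω_rod × AP, with AP = 0.068 m along the rod.
Components: V_Px = −rω sinθ − a·ω_rod·sinφ = -11.839 m/s;  V_Py = rω cosθ + a·ω_rod·cosφ = -3.9539 m/s.
|V_P| = √(V_Px² + V_Py²) = 12.482 m/s.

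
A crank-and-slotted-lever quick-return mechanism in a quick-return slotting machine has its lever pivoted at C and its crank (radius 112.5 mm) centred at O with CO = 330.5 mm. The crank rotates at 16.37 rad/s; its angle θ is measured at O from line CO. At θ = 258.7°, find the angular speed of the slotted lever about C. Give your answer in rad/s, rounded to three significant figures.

0.819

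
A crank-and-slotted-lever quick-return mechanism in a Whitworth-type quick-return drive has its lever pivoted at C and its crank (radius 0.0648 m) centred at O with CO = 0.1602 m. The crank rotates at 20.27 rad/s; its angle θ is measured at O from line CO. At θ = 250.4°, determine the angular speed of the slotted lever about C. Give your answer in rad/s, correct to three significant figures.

0.634

ω = 20.27 rad/s
Crank pin A relative to C: A = (d + r cosθ, r sinθ); lever angle φ = atan2(r sinθ, d + r cosθ).
Differentiating tanφ: φ̇ = rω(d cosθ + r)/(d² + r² + 2dr cosθ).
d² + r² + 2dr cosθ = |CA|² = 0.0228985 m²;  d cosθ + r = +0.011061 m.
|ω_lever| = |0.0648·20.27·+0.011061| / 0.0228985 = 0.63446 rad/s.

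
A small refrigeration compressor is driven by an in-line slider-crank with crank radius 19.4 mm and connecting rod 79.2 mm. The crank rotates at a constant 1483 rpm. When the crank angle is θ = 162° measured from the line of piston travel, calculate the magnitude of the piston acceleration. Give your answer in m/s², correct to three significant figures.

ω = 2π·1483/60 = 155.3 rad/s
x(θ) = r cosθ + √(L² − r² sin²θ); with ω constant, a = ω²·d²x/dθ².
d²x/dθ² = −r cosθ − r²(cos2θ)/√u − r⁴ sin²2θ/(4u^{3/2}),  u = L² − r² sin²θ = 0.0062367 m².
Substituting r = 0.0194 m, L = 0.0792 m, θ = 162°: d²x/dθ² = +0.01457 m.
a = ω²·d²x/dθ² = (155.3)²·(+0.01457) = +351.4 m/s²;  |a| = 351.4 m/s².

351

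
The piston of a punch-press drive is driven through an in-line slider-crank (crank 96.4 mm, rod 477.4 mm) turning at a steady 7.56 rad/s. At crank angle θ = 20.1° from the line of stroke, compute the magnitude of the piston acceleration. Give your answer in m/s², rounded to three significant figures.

6.03

ω = 7.56 rad/s
x(θ) = r cosθ + √(L² − r² sin²θ); with ω constant, a = ω²·d²x/dθ².
d²x/dθ² = −r cosθ − r²(cos2θ)/√u − r⁴ sin²2θ/(4u^{3/2}),  u = L² − r² sin²θ = 0.226813 m².
Substituting r = 0.0964 m, L = 0.4774 m, θ = 20.1°: d²x/dθ² = -0.10552 m.
a = ω²·d²x/dθ² = (7.56)²·(-0.10552) = -6.0306 m/s²;  |a| = 6.0306 m/s².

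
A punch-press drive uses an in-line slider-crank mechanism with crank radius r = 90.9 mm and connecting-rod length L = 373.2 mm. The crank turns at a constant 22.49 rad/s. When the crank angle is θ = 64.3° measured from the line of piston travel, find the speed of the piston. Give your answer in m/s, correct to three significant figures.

ω = 22.49 rad/s
For an in-line slider-crank, x = r cosθ + √(L² − r² sin²θ), so v = −rω sinθ·[1 + r cosθ/√(L² − r² sin²θ)].
With r = 0.0909 m, L = 0.3732 m, θ = 64.3°: √(L² − r² sin²θ) = 0.3641 m.
v = −0.0909·22.49·0.90108·[1 + 0.0909·0.43366/0.3641] = -2.0415 m/s.
|v| = 2.0415 m/s.

2.04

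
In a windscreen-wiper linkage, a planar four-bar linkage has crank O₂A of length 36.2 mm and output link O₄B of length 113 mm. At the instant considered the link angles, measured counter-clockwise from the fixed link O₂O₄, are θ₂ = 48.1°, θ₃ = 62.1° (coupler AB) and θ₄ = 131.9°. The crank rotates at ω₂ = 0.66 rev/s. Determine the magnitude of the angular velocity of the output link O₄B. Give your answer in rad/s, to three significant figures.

0.342

ω₂ = 4.147 rad/s (from 0.66 rev/s).
Differentiating the loop-closure r₂e^{iθ₂}+r₃e^{iθ₃}=r₁+r₄e^{iθ₄} gives r₂ω₂e^{iθ₂}+r₃ω₃e^{iθ₃}=r₄ω₄e^{iθ₄}.
Eliminating the other unknown: ω₄ = r₂ω₂ sin(θ₂−θ₃) / [r₄ sin(θ₄−θ₃)].
Numerator sine = -0.24192; denominator sine = +0.93849.
Result = 0.0362·4.147·(-0.24192) / (0.113·(+0.93849)) = -0.34245 rad/s; magnitude 0.34245 rad/s.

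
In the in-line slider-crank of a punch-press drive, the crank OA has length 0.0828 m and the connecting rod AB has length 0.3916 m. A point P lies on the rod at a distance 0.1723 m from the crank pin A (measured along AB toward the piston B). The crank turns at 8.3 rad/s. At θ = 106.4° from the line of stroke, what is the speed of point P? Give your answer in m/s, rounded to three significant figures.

ω = 8.3 rad/s.  Crank-pin speed |V_A| = rω = 0.68724 m/s, perpendicular to OA.
Rod angle: sinφ = −(r/L) sinθ ⇒ φ = -11.703°; ω_rod = −rω cosθ/√(L²−r²sin²θ) = +0.50602 rad/s.
V_P = V_A + ω_rod × AP, with AP = 0.1723 m along the rod.
Components: V_Px = −rω sinθ − a·ω_rod·sinφ = -0.64159 m/s;  V_Py = rω cosθ + a·ω_rod·cosφ = -0.10866 m/s.
|V_P| = √(V_Px² + V_Py²) = 0.65073 m/s.

0.651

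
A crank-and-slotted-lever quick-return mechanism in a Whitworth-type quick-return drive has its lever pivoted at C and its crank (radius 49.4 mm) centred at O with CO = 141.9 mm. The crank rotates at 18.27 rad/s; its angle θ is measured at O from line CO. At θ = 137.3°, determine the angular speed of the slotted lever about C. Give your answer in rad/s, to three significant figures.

ω = 18.27 rad/s
Crank pin A relative to C: A = (d + r cosθ, r sinθ); lever angle φ = atan2(r sinθ, d + r cosθ).
Differentiating tanφ: φ̇ = rω(d cosθ + r)/(d² + r² + 2dr cosθ).
d² + r² + 2dr cosθ = |CA|² = 0.0122727 m²;  d cosθ + r = -0.054884 m.
|ω_lever| = |0.0494·18.27·-0.054884| / 0.0122727 = 4.0362 rad/s.

4.04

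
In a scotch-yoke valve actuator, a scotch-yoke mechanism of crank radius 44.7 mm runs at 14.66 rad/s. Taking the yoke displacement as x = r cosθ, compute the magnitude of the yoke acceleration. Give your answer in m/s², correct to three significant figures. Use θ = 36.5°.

ω = 14.66 rad/s
x = r cosθ ⇒ ẍ = −rω² cosθ (ω constant).
|a| = rω²|cosθ| = 0.0447·(14.66)²·|cos 36.5°| = 7.7224 m/s².

7.72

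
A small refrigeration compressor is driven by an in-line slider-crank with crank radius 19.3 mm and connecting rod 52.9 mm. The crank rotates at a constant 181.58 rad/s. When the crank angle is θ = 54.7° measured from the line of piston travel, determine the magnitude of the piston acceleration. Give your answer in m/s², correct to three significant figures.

295

ω = 181.6 rad/s
x(θ) = r cosθ + √(L² − r² sin²θ); with ω constant, a = ω²·d²x/dθ².
d²x/dθ² = −r cosθ − r²(cos2θ)/√u − r⁴ sin²2θ/(4u^{3/2}),  u = L² − r² sin²θ = 0.0025503 m².
Substituting r = 0.0193 m, L = 0.0529 m, θ = 54.7°: d²x/dθ² = -0.0089423 m.
a = ω²·d²x/dθ² = (181.6)²·(-0.0089423) = -294.84 m/s²;  |a| = 294.84 m/s².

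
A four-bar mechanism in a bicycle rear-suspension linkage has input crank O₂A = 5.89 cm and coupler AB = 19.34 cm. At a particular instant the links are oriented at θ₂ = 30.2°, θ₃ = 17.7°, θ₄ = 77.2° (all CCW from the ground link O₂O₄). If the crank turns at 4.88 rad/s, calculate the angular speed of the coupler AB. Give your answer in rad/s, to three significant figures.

ω₂ = 4.88 rad/s
Differentiating the loop-closure r₂e^{iθ₂}+r₃e^{iθ₃}=r₁+r₄e^{iθ₄} gives r₂ω₂e^{iθ₂}+r₃ω₃e^{iθ₃}=r₄ω₄e^{iθ₄}.
Eliminating the other unknown: ω₃ = r₂ω₂ sin(θ₄−θ₂) / [r₃ sin(θ₃−θ₄)].
Numerator sine = +0.73135; denominator sine = -0.86163.
Result = 0.0589·4.88·(+0.73135) / (0.1934·(-0.86163)) = -1.2615 rad/s; magnitude 1.2615 rad/s.

1.26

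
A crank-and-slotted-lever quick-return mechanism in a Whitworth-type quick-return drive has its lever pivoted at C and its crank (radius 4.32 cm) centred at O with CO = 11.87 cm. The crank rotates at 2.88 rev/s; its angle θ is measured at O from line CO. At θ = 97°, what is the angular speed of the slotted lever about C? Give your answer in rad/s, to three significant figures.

1.53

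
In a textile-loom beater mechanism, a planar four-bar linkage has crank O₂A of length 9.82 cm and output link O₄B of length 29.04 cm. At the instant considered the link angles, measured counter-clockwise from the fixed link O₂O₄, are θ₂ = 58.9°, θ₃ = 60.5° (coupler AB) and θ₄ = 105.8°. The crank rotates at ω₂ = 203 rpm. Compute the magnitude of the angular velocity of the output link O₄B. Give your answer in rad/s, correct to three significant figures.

0.282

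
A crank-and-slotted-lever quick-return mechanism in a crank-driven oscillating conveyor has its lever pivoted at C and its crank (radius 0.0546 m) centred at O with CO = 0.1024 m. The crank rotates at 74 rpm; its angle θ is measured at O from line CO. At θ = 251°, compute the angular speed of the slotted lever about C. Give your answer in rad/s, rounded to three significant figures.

ω = 7.749 rad/s (from 74 rpm).
Crank pin A relative to C: A = (d + r cosθ, r sinθ); lever angle φ = atan2(r sinθ, d + r cosθ).
Differentiating tanφ: φ̇ = rω(d cosθ + r)/(d² + r² + 2dr cosθ).
d² + r² + 2dr cosθ = |CA|² = 0.00982639 m²;  d cosθ + r = +0.021262 m.
|ω_lever| = |0.0546·7.749·+0.021262| / 0.00982639 = 0.9155 rad/s.

0.916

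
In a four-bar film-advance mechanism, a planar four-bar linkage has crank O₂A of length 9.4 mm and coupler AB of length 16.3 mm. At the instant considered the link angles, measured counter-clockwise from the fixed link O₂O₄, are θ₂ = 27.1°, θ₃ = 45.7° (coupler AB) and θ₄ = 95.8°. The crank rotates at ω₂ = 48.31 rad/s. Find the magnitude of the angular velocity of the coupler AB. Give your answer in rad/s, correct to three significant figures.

ω₂ = 48.31 rad/s
Differentiating the loop-closure r₂e^{iθ₂}+r₃e^{iθ₃}=r₁+r₄e^{iθ₄} gives r₂ω₂e^{iθ₂}+r₃ω₃e^{iθ₃}=r₄ω₄e^{iθ₄}.
Eliminating the other unknown: ω₃ = r₂ω₂ sin(θ₄−θ₂) / [r₃ sin(θ₃−θ₄)].
Numerator sine = +0.93169; denominator sine = -0.76717.
Result = 0.0094·48.31·(+0.93169) / (0.0163·(-0.76717)) = -33.835 rad/s; magnitude 33.835 rad/s.

33.8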